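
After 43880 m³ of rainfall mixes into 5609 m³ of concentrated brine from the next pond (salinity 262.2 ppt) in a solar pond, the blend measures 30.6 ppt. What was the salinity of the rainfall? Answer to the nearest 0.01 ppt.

1.00 ppt

Salt balance: 5,609×262.2 + 43,880×S = 49,489×30.6
1,470,679.8 + 43,880·S = 1,514,363.4
S = (1,514,363.4 − 1,470,679.8) / 43,880 = 0.9955 ppt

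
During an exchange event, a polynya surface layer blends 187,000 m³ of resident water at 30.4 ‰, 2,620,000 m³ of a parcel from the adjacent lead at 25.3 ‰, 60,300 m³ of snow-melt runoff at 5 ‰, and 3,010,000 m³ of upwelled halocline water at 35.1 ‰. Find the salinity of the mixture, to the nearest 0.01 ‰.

Total salt / total volume:
salt = 187,000×30.4 + 2,620,000×25.3 + 60,300×5 + 3,010,000×35.1 = 5,684,800 + 66,286,000 + 301,500 + 105,651,000 = 177,923,300
volume = 187,000 + 2,620,000 + 60,300 + 3,010,000 = 5,877,300 m³
S = 177,923,300 / 5,877,300 = 30.273 ‰

30.27 ‰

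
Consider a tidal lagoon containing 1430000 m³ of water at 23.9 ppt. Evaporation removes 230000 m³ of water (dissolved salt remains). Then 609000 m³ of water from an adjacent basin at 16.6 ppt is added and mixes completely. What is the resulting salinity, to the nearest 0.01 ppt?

After evaporation: salt = 1,430,000×23.9 = 34,177,000; volume = 1,430,000 − 230,000 = 1,200,000 m³
After mixing: salt = 34,177,000 + 609,000×16.6 = 44,286,400; volume = 1,200,000 + 609,000 = 1,809,000 m³
S = 44,286,400 / 1,809,000 = 24.4811 ppt

24.48 ppt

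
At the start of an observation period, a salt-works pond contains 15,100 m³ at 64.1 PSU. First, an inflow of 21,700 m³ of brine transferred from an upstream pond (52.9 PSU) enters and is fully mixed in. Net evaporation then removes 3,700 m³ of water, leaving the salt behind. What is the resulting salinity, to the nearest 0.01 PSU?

63.92 PSU

After mixing: salt = 15,100×64.1 + 21,700×52.9 = 2,115,840; volume = 36,800 m³
After evaporation: salt unchanged = 2,115,840; volume = 36,800 − 3,700 = 33,100 m³
S = 2,115,840 / 33,100 = 63.9227 PSU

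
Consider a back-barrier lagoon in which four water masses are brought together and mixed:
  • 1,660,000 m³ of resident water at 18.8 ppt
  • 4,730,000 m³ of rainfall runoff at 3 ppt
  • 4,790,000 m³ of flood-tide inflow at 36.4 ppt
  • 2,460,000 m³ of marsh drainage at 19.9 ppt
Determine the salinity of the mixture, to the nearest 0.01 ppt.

19.70 ppt

Weighted by volume,
salt = 1,660,000×18.8 + 4,730,000×3 + 4,790,000×36.4 + 2,460,000×19.9 = 31,208,000 + 14,190,000 + 174,356,000 + 48,954,000 = 268,708,000
volume = 1,660,000 + 4,730,000 + 4,790,000 + 2,460,000 = 13,640,000 m³
S = 268,708,000 / 13,640,000 = 19.7 ppt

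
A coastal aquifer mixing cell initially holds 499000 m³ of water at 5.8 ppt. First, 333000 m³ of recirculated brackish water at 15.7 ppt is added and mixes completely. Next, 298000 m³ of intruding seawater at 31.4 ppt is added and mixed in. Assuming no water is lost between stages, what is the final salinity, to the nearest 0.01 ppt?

15.47 ppt

Weighted by volume,
Initial salt = 499,000×5.8 = 2,894,200
After stage 1: salt = 2,894,200 + 333,000×15.7 = 8,122,300; volume = 832,000 m³; S = 9.762 ppt
After stage 2: salt = 8,122,300 + 298,000×31.4 = 17,479,500; volume = 1,130,000 m³
S = 17,479,500 / 1,130,000 = 15.4686 ppt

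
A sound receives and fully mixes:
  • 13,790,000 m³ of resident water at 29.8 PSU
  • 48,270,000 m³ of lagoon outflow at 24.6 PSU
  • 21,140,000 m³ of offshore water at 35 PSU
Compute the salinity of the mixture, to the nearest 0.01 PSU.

28.10 PSU

Weighted by volume,
salt = 13,790,000×29.8 + 48,270,000×24.6 + 21,140,000×35 = 410,942,000 + 1,187,442,000 + 739,900,000 = 2,338,284,000
volume = 13,790,000 + 48,270,000 + 21,140,000 = 83,200,000 m³
S = 2,338,284,000 / 83,200,000 = 28.1044 PSU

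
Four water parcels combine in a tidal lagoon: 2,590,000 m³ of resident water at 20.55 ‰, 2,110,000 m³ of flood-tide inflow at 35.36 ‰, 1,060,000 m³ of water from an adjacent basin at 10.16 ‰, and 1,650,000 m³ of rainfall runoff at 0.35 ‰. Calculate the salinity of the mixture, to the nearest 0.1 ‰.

18.8 ‰

Conserving salt mass:
salt = 2,590,000×20.55 + 2,110,000×35.36 + 1,060,000×10.16 + 1,650,000×0.35 = 53,224,500 + 74,609,600 + 10,769,600 + 577,500 = 139,181,200
volume = 2,590,000 + 2,110,000 + 1,060,000 + 1,650,000 = 7,410,000 m³
S = 139,181,200 / 7,410,000 = 18.783 ‰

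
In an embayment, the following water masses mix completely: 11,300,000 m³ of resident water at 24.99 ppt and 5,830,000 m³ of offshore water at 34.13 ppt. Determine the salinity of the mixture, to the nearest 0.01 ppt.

By conservation of dissolved salt,
salt = 11,300,000×24.99 + 5,830,000×34.13 = 282,387,000 + 198,977,900 = 481,364,900
volume = 11,300,000 + 5,830,000 = 17,130,000 m³
S = 481,364,900 / 17,130,000 = 28.1007 ppt

28.10 ppt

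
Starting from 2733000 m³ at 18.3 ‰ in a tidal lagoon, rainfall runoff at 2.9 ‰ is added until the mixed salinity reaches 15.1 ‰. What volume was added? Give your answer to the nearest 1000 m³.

717000 m³

Salt balance: 2,733,000×18.3 + V×2.9 = (2,733,000+V)×15.1
50,013,900 + 2.9V = 41,268,300 + 15.1V
8,745,600 = 12.2V
V = 716,852.46 m³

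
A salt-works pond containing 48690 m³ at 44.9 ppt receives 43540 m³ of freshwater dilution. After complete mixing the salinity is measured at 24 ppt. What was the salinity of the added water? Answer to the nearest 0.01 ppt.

Salt balance: 48,690×44.9 + 43,540×S = 92,230×24
2,186,181 + 43,540·S = 2,213,520
S = (2,213,520 − 2,186,181) / 43,540 = 0.6279 ppt

0.63 ppt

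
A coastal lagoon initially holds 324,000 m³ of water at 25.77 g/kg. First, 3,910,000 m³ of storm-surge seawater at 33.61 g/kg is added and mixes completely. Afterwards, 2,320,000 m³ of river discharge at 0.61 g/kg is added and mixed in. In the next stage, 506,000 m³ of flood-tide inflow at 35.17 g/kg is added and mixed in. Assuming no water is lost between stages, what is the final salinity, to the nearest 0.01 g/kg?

Mass of salt is conserved:
Initial salt = 324,000×25.77 = 8,349,480
After stage 1: salt = 8,349,480 + 3,910,000×33.61 = 139,764,580; volume = 4,234,000 m³; S = 33.01 g/kg
After stage 2: salt = 139,764,580 + 2,320,000×0.61 = 141,179,780; volume = 6,554,000 m³; S = 21.541 g/kg
After stage 3: salt = 141,179,780 + 506,000×35.17 = 158,975,800; volume = 7,060,000 m³
S = 158,975,800 / 7,060,000 = 22.5178 g/kg

22.52 g/kg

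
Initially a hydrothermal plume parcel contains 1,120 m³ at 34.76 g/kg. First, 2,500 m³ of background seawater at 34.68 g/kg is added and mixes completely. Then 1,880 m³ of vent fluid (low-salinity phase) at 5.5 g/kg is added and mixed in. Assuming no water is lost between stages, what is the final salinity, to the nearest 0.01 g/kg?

Total salt / total volume:
Initial salt = 1,120×34.76 = 38,931.2
After stage 1: salt = 38,931.2 + 2,500×34.68 = 125,631.2; volume = 3,620 m³; S = 34.705 g/kg
After stage 2: salt = 125,631.2 + 1,880×5.5 = 135,971.2; volume = 5,500 m³
S = 135,971.2 / 5,500 = 24.722 g/kg

24.72 g/kg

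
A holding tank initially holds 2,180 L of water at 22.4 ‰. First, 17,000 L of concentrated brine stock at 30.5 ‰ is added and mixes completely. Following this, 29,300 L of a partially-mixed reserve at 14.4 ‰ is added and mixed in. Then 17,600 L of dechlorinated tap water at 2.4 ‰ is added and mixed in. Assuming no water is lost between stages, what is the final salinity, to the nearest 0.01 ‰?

Total salt / total volume:
Initial salt = 2,180×22.4 = 48,832
After stage 1: salt = 48,832 + 17,000×30.5 = 567,332; volume = 19,180 L; S = 29.579 ‰
After stage 2: salt = 567,332 + 29,300×14.4 = 989,252; volume = 48,480 L; S = 20.405 ‰
After stage 3: salt = 989,252 + 17,600×2.4 = 1,031,492; volume = 66,080 L
S = 1,031,492 / 66,080 = 15.6097 ‰

15.61 ‰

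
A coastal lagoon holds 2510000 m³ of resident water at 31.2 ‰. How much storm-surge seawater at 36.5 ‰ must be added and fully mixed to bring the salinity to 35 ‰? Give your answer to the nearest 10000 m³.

6360000 m³

Salt balance: 2,510,000×31.2 + V×36.5 = (2,510,000+V)×35
78,312,000 + 36.5V = 87,850,000 + 35V
9,538,000 = 1.5V
V = 6,358,666.67 m³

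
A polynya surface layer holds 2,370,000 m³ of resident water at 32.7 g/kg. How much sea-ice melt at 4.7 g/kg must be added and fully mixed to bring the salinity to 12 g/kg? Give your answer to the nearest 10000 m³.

Salt balance: 2,370,000×32.7 + V×4.7 = (2,370,000+V)×12
77,499,000 + 4.7V = 28,440,000 + 12V
49,059,000 = 7.3V
V = 6,720,410.96 m³

6720000 m³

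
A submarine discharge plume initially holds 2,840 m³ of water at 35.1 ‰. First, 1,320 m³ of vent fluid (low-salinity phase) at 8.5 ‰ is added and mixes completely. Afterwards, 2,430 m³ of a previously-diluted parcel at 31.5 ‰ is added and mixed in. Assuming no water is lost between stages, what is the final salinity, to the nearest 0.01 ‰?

28.44 ‰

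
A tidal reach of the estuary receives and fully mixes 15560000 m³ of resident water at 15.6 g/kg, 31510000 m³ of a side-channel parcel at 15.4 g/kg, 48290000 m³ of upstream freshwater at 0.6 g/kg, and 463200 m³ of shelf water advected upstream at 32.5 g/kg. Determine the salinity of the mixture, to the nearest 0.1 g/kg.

8.1 g/kg

Total salt / total volume:
salt = 15,560,000×15.6 + 31,510,000×15.4 + 48,290,000×0.6 + 463,200×32.5 = 242,736,000 + 485,254,000 + 28,974,000 + 15,054,000 = 772,018,000
volume = 15,560,000 + 31,510,000 + 48,290,000 + 463,200 = 95,823,200 m³
S = 772,018,000 / 95,823,200 = 8.057 g/kg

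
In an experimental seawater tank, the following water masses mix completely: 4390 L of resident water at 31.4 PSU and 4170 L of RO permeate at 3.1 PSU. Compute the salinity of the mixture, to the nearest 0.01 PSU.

Conserving salt mass:
salt = 4,390×31.4 + 4,170×3.1 = 137,846 + 12,927 = 150,773
volume = 4,390 + 4,170 = 8,560 L
S = 150,773 / 8,560 = 17.6137 PSU

17.61 PSU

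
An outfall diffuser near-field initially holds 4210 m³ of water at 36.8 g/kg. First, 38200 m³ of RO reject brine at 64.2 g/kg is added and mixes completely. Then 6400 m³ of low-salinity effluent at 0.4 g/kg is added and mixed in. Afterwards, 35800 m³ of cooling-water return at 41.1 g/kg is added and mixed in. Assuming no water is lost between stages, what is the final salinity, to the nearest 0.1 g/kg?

Mass of salt is conserved:
Initial salt = 4,210×36.8 = 154,928
After stage 1: salt = 154,928 + 38,200×64.2 = 2,607,368; volume = 42,410 m³; S = 61.48 g/kg
After stage 2: salt = 2,607,368 + 6,400×0.4 = 2,609,928; volume = 48,810 m³; S = 53.471 g/kg
After stage 3: salt = 2,609,928 + 35,800×41.1 = 4,081,308; volume = 84,610 m³
S = 4,081,308 / 84,610 = 48.2367 g/kg

48.2 g/kg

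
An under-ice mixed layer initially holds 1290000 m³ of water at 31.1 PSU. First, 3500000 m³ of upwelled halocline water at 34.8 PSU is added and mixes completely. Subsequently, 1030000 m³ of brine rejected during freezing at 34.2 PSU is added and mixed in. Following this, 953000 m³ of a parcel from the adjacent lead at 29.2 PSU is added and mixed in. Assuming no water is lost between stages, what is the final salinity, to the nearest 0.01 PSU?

33.22 PSU

Mass of salt is conserved:
Initial salt = 1,290,000×31.1 = 40,119,000
After stage 1: salt = 40,119,000 + 3,500,000×34.8 = 161,919,000; volume = 4,790,000 m³; S = 33.804 PSU
After stage 2: salt = 161,919,000 + 1,030,000×34.2 = 197,145,000; volume = 5,820,000 m³; S = 33.874 PSU
After stage 3: salt = 197,145,000 + 953,000×29.2 = 224,972,600; volume = 6,773,000 m³
S = 224,972,600 / 6,773,000 = 33.2161 PSU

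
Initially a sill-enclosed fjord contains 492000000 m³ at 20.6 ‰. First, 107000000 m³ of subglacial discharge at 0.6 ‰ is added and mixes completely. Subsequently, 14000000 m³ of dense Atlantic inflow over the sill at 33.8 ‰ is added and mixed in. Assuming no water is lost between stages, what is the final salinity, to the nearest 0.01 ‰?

By conservation of dissolved salt,
Initial salt = 492,000,000×20.6 = 10,135,200,000
After stage 1: salt = 10,135,200,000 + 107,000,000×0.6 = 10,199,400,000; volume = 599,000,000 m³; S = 17.027 ‰
After stage 2: salt = 10,199,400,000 + 14,000,000×33.8 = 10,672,600,000; volume = 613,000,000 m³
S = 10,672,600,000 / 613,000,000 = 17.4104 ‰

17.41 ‰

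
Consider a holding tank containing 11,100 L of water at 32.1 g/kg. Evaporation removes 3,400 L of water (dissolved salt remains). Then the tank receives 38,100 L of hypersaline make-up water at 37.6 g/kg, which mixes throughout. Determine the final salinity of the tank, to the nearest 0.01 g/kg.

After evaporation: salt = 11,100×32.1 = 356,310; volume = 11,100 − 3,400 = 7,700 L
After mixing: salt = 356,310 + 38,100×37.6 = 1,788,870; volume = 7,700 + 38,100 = 45,800 L
S = 1,788,870 / 45,800 = 39.0583 g/kg

39.06 g/kg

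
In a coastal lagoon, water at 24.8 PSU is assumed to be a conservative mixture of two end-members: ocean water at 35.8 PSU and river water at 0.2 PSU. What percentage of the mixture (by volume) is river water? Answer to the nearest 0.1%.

30.9%

Let f be the freshwater fraction. Salt balance per unit volume:
f×0.2 + (1−f)×35.8 = 24.8
f = (35.8 − 24.8) / (35.8 − 0.2) = 11/35.6 = 0.309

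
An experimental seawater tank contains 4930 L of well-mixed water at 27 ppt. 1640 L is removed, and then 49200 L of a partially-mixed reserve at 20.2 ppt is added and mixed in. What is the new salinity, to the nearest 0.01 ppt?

20.63 ppt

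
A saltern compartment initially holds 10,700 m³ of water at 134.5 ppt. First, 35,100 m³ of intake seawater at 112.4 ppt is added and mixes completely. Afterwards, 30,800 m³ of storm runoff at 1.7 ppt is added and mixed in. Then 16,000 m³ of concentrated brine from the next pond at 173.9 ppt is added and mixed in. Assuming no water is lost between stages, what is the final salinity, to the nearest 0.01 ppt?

88.76 ppt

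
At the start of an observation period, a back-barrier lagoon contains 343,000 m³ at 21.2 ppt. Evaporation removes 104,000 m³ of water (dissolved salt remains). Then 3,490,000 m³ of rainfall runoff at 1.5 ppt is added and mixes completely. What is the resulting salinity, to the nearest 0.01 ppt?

3.35 ppt

After evaporation: salt = 343,000×21.2 = 7,271,600; volume = 343,000 − 104,000 = 239,000 m³
After mixing: salt = 7,271,600 + 3,490,000×1.5 = 12,506,600; volume = 239,000 + 3,490,000 = 3,729,000 m³
S = 12,506,600 / 3,729,000 = 3.3539 ppt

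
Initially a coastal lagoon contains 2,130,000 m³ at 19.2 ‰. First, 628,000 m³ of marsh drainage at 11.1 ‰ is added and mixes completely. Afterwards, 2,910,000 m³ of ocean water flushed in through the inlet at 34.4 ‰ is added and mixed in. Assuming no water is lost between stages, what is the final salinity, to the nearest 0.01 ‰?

26.11 ‰

By conservation of dissolved salt,
Initial salt = 2,130,000×19.2 = 40,896,000
After stage 1: salt = 40,896,000 + 628,000×11.1 = 47,866,800; volume = 2,758,000 m³; S = 17.356 ‰
After stage 2: salt = 47,866,800 + 2,910,000×34.4 = 147,970,800; volume = 5,668,000 m³
S = 147,970,800 / 5,668,000 = 26.1064 ‰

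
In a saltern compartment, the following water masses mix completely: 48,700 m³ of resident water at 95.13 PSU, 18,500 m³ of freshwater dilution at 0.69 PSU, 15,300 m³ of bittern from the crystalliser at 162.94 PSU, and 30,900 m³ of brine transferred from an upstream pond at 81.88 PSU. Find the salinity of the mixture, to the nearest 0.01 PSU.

85.26 PSU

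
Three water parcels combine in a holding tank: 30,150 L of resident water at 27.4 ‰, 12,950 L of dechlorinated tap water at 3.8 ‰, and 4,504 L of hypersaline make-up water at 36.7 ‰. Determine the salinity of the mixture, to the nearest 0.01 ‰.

21.86 ‰

Salt balance:
salt = 30,150×27.4 + 12,950×3.8 + 4,504×36.7 = 826,110 + 49,210 + 165,296.8 = 1,040,616.8
volume = 30,150 + 12,950 + 4,504 = 47,604 L
S = 1,040,616.8 / 47,604 = 21.8599 ‰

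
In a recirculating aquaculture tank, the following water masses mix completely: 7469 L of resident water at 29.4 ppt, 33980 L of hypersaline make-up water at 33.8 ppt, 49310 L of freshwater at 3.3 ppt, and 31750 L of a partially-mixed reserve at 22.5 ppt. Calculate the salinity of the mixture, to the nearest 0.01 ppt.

Weighted by volume,
salt = 7,469×29.4 + 33,980×33.8 + 49,310×3.3 + 31,750×22.5 = 219,588.6 + 1,148,524 + 162,723 + 714,375 = 2,245,210.6
volume = 7,469 + 33,980 + 49,310 + 31,750 = 122,509 L
S = 2,245,210.6 / 122,509 = 18.3269 ppt

18.33 ppt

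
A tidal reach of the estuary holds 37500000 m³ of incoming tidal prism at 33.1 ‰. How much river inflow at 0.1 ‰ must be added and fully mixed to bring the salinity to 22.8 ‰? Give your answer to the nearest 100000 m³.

Salt balance: 37,500,000×33.1 + V×0.1 = (37,500,000+V)×22.8
1,241,250,000 + 0.1V = 855,000,000 + 22.8V
386,250,000 = 22.7V
V = 17,015,418.5 m³

17000000 m³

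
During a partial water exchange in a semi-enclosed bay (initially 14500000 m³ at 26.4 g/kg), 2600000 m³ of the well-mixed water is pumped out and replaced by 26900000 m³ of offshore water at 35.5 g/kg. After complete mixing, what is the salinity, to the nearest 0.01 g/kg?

32.71 g/kg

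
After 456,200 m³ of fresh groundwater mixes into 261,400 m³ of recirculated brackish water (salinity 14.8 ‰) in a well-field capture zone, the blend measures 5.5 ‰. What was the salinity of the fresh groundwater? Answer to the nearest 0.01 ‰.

Salt balance: 261,400×14.8 + 456,200×S = 717,600×5.5
3,868,720 + 456,200·S = 3,946,800
S = (3,946,800 − 3,868,720) / 456,200 = 0.1712 ‰

0.17 ‰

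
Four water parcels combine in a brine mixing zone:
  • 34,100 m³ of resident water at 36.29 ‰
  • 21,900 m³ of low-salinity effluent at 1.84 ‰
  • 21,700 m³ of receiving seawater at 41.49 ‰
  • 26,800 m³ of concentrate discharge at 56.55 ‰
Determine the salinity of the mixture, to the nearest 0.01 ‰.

Salt balance:
salt = 34,100×36.29 + 21,900×1.84 + 21,700×41.49 + 26,800×56.55 = 1,237,489 + 40,296 + 900,333 + 1,515,540 = 3,693,658
volume = 34,100 + 21,900 + 21,700 + 26,800 = 104,500 m³
S = 3,693,658 / 104,500 = 35.346 ‰

35.35 ‰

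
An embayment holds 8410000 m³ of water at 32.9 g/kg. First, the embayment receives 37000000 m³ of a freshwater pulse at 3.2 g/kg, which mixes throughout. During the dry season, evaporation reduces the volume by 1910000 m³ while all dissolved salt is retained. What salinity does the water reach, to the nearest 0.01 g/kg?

9.08 g/kg

After mixing: salt = 8,410,000×32.9 + 37,000,000×3.2 = 395,089,000; volume = 45,410,000 m³
After evaporation: salt unchanged = 395,089,000; volume = 45,410,000 − 1,910,000 = 43,500,000 m³
S = 395,089,000 / 43,500,000 = 9.0825 g/kg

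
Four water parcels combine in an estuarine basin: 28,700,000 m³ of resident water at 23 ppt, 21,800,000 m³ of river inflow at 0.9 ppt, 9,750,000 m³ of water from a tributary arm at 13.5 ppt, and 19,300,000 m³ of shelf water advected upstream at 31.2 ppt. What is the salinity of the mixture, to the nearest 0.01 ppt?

Total salt / total volume:
salt = 28,700,000×23 + 21,800,000×0.9 + 9,750,000×13.5 + 19,300,000×31.2 = 660,100,000 + 19,620,000 + 131,625,000 + 602,160,000 = 1,413,505,000
volume = 28,700,000 + 21,800,000 + 9,750,000 + 19,300,000 = 79,550,000 m³
S = 1,413,505,000 / 79,550,000 = 17.7688 ppt

17.77 ppt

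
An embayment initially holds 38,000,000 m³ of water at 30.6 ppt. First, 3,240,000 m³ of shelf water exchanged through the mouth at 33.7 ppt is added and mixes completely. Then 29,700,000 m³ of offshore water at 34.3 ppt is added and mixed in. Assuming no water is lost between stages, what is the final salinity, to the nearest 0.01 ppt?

Weighted by volume,
Initial salt = 38,000,000×30.6 = 1,162,800,000
After stage 1: salt = 1,162,800,000 + 3,240,000×33.7 = 1,271,988,000; volume = 41,240,000 m³; S = 30.844 ppt
After stage 2: salt = 1,271,988,000 + 29,700,000×34.3 = 2,290,698,000; volume = 70,940,000 m³
S = 2,290,698,000 / 70,940,000 = 32.2906 ppt

32.29 ppt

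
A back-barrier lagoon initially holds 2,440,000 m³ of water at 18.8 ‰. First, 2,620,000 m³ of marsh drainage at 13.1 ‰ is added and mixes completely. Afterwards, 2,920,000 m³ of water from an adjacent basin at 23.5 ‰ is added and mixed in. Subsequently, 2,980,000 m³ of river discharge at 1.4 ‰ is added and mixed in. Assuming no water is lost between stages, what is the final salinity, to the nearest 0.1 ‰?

14.0 ‰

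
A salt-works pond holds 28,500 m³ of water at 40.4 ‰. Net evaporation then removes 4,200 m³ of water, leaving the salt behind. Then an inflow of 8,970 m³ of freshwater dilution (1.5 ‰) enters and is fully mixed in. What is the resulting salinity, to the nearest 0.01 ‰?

35.01 ‰

After evaporation: salt = 28,500×40.4 = 1,151,400; volume = 28,500 − 4,200 = 24,300 m³
After mixing: salt = 1,151,400 + 8,970×1.5 = 1,164,855; volume = 24,300 + 8,970 = 33,270 m³
S = 1,164,855 / 33,270 = 35.0122 ‰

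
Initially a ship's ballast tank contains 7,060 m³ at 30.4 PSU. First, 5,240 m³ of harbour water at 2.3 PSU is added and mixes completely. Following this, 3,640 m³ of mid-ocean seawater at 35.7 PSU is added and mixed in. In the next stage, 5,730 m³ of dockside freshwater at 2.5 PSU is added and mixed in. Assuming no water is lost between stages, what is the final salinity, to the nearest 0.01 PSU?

Total salt / total volume:
Initial salt = 7,060×30.4 = 214,624
After stage 1: salt = 214,624 + 5,240×2.3 = 226,676; volume = 12,300 m³; S = 18.429 PSU
After stage 2: salt = 226,676 + 3,640×35.7 = 356,624; volume = 15,940 m³; S = 22.373 PSU
After stage 3: salt = 356,624 + 5,730×2.5 = 370,949; volume = 21,670 m³
S = 370,949 / 21,670 = 17.1181 PSU

17.12 PSU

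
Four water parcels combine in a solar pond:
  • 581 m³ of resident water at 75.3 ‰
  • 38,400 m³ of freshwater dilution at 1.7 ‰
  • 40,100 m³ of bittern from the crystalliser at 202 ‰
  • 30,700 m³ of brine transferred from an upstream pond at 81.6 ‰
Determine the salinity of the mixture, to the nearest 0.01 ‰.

97.60 ‰

Salt balance:
salt = 581×75.3 + 38,400×1.7 + 40,100×202 + 30,700×81.6 = 43,749.3 + 65,280 + 8,100,200 + 2,505,120 = 10,714,349.3
volume = 581 + 38,400 + 40,100 + 30,700 = 109,781 m³
S = 10,714,349.3 / 109,781 = 97.5975 ‰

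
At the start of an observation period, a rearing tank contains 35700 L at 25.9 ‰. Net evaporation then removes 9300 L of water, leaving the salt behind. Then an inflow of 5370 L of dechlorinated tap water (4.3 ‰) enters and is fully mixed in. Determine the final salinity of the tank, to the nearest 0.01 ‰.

After evaporation: salt = 35,700×25.9 = 924,630; volume = 35,700 − 9,300 = 26,400 L
After mixing: salt = 924,630 + 5,370×4.3 = 947,721; volume = 26,400 + 5,370 = 31,770 L
S = 947,721 / 31,770 = 29.8307 ‰

29.83 ‰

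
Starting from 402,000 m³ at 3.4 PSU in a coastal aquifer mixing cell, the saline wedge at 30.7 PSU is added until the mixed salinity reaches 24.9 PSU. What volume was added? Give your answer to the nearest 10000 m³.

Salt balance: 402,000×3.4 + V×30.7 = (402,000+V)×24.9
1,366,800 + 30.7V = 10,009,800 + 24.9V
8,643,000 = 5.8V
V = 1,490,172.41 m³

1490000 m³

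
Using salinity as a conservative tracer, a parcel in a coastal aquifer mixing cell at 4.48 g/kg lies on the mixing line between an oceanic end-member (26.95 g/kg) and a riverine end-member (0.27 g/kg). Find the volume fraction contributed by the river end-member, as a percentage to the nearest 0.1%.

Let f be the freshwater fraction. Salt balance per unit volume:
f×0.27 + (1−f)×26.95 = 4.48
f = (26.95 − 4.48) / (26.95 − 0.27) = 22.47/26.68 = 0.8422

84.2%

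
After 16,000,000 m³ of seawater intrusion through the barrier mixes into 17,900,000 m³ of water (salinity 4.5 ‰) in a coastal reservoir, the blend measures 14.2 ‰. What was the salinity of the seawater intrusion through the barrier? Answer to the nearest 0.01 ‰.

25.05 ‰

Salt balance: 17,900,000×4.5 + 16,000,000×S = 33,900,000×14.2
80,550,000 + 16,000,000·S = 481,380,000
S = (481,380,000 − 80,550,000) / 16,000,000 = 25.0519 ‰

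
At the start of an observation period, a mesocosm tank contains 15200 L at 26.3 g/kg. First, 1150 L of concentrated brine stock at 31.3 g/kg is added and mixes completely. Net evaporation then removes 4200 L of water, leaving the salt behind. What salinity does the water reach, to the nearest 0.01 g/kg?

After mixing: salt = 15,200×26.3 + 1,150×31.3 = 435,755; volume = 16,350 L
After evaporation: salt unchanged = 435,755; volume = 16,350 − 4,200 = 12,150 L
S = 435,755 / 12,150 = 35.8646 g/kg

35.86 g/kg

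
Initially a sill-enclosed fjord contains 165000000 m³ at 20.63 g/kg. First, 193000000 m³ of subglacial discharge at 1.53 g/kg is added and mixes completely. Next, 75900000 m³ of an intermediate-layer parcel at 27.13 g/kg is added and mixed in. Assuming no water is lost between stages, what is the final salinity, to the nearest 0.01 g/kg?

Mass of salt is conserved:
Initial salt = 165,000,000×20.63 = 3,403,950,000
After stage 1: salt = 3,403,950,000 + 193,000,000×1.53 = 3,699,240,000; volume = 358,000,000 m³; S = 10.333 g/kg
After stage 2: salt = 3,699,240,000 + 75,900,000×27.13 = 5,758,407,000; volume = 433,900,000 m³
S = 5,758,407,000 / 433,900,000 = 13.2713 g/kg

13.27 g/kg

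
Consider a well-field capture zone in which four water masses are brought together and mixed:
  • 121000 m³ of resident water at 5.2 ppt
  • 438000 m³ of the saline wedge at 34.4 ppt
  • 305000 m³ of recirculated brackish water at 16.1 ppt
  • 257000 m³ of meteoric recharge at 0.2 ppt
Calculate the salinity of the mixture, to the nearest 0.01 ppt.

Mass of salt is conserved:
salt = 121,000×5.2 + 438,000×34.4 + 305,000×16.1 + 257,000×0.2 = 629,200 + 15,067,200 + 4,910,500 + 51,400 = 20,658,300
volume = 121,000 + 438,000 + 305,000 + 257,000 = 1,121,000 m³
S = 20,658,300 / 1,121,000 = 18.4285 ppt

18.43 ppt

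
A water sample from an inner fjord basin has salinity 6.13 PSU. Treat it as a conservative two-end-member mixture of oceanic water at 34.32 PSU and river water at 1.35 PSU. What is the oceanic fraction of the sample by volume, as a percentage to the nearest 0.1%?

14.5%

Let g be the oceanic fraction. Salt balance per unit volume:
g×34.32 + (1−g)×1.35 = 6.13
g = (6.13 − 1.35) / (34.32 − 1.35) = 4.78/32.97 = 0.145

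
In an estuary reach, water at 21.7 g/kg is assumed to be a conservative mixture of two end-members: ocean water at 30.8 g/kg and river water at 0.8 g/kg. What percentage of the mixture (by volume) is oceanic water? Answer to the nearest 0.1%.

Let g be the oceanic fraction. Salt balance per unit volume:
g×30.8 + (1−g)×0.8 = 21.7
g = (21.7 − 0.8) / (30.8 − 0.8) = 20.9/30 = 0.6967

69.7%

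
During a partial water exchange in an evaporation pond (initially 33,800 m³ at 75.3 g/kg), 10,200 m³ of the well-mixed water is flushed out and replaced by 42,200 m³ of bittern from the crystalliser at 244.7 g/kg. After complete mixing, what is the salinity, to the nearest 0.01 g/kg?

183.94 g/kg

Remaining after removal: 23,600 m³ at 75.3 g/kg (salt = 1,777,080)
After addition: salt = 1,777,080 + 42,200×244.7 = 12,103,420; volume = 65,800 m³
S = 12,103,420 / 65,800 = 183.9426 g/kg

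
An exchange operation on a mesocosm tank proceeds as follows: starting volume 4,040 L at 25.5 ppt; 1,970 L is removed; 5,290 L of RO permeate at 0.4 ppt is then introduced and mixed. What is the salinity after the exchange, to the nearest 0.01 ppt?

7.46 ppt

Remaining after removal: 2,070 L at 25.5 ppt (salt = 52,785)
After addition: salt = 52,785 + 5,290×0.4 = 54,901; volume = 7,360 L
S = 54,901 / 7,360 = 7.4594 ppt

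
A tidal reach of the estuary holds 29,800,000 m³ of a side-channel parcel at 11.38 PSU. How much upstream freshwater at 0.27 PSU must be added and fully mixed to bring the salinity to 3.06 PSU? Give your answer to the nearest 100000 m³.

88900000 m³

Salt balance: 29,800,000×11.38 + V×0.27 = (29,800,000+V)×3.06
339,124,000 + 0.27V = 91,188,000 + 3.06V
247,936,000 = 2.79V
V = 88,865,949.82 m³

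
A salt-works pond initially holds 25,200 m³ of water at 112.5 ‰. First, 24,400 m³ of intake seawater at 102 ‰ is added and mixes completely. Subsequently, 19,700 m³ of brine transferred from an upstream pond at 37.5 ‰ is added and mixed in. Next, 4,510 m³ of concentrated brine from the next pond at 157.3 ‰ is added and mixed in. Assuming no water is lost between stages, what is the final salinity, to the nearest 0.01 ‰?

By conservation of dissolved salt,
Initial salt = 25,200×112.5 = 2,835,000
After stage 1: salt = 2,835,000 + 24,400×102 = 5,323,800; volume = 49,600 m³; S = 107.335 ‰
After stage 2: salt = 5,323,800 + 19,700×37.5 = 6,062,550; volume = 69,300 m³; S = 87.483 ‰
After stage 3: salt = 6,062,550 + 4,510×157.3 = 6,771,973; volume = 73,810 m³
S = 6,771,973 / 73,810 = 91.7487 ‰

91.75 ‰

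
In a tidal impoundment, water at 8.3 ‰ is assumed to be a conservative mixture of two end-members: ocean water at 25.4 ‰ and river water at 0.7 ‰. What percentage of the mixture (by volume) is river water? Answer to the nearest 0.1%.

69.2%

Let f be the freshwater fraction. Salt balance per unit volume:
f×0.7 + (1−f)×25.4 = 8.3
f = (25.4 − 8.3) / (25.4 − 0.7) = 17.1/24.7 = 0.6923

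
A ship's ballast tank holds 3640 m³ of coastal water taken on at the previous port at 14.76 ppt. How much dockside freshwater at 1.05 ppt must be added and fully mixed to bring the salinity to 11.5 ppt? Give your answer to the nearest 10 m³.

1140 m³

Salt balance: 3,640×14.76 + V×1.05 = (3,640+V)×11.5
53,726.4 + 1.05V = 41,860 + 11.5V
11,866.4 = 10.45V
V = 1,135.54 m³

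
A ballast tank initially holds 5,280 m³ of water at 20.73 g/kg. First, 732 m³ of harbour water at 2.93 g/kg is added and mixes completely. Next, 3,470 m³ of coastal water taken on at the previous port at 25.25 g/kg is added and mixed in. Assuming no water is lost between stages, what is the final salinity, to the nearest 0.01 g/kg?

21.01 g/kg

Salt balance:
Initial salt = 5,280×20.73 = 109,454.4
After stage 1: salt = 109,454.4 + 732×2.93 = 111,599.16; volume = 6,012 m³; S = 18.563 g/kg
After stage 2: salt = 111,599.16 + 3,470×25.25 = 199,216.66; volume = 9,482 m³
S = 199,216.66 / 9,482 = 21.01 g/kg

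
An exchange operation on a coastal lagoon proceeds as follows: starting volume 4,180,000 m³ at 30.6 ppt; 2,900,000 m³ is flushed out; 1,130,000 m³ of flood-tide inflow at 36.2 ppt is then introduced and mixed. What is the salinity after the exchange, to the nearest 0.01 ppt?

Remaining after removal: 1,280,000 m³ at 30.6 ppt (salt = 39,168,000)
After addition: salt = 39,168,000 + 1,130,000×36.2 = 80,074,000; volume = 2,410,000 m³
S = 80,074,000 / 2,410,000 = 33.2257 ppt

33.23 ppt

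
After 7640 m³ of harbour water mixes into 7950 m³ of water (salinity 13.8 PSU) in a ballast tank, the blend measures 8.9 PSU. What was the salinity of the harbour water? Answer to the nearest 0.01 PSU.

3.80 PSU

Salt balance: 7,950×13.8 + 7,640×S = 15,590×8.9
109,710 + 7,640·S = 138,751
S = (138,751 − 109,710) / 7,640 = 3.8012 PSU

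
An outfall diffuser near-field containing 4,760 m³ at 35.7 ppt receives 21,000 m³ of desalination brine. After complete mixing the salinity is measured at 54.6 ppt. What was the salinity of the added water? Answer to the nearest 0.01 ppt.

Salt balance: 4,760×35.7 + 21,000×S = 25,760×54.6
169,932 + 21,000·S = 1,406,496
S = (1,406,496 − 169,932) / 21,000 = 58.884 ppt

58.88 ppt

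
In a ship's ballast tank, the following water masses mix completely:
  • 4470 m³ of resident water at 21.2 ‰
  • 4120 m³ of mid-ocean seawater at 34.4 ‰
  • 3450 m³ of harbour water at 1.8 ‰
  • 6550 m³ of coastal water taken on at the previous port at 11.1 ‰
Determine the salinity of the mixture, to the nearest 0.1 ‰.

Weighted by volume,
salt = 4,470×21.2 + 4,120×34.4 + 3,450×1.8 + 6,550×11.1 = 94,764 + 141,728 + 6,210 + 72,705 = 315,407
volume = 4,470 + 4,120 + 3,450 + 6,550 = 18,590 m³
S = 315,407 / 18,590 = 16.966 ‰

17.0 ‰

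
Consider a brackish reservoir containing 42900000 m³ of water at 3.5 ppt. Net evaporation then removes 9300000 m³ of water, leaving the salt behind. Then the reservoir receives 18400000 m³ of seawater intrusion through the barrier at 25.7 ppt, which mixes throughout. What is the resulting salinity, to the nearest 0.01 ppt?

11.98 ppt

After evaporation: salt = 42,900,000×3.5 = 150,150,000; volume = 42,900,000 − 9,300,000 = 33,600,000 m³
After mixing: salt = 150,150,000 + 18,400,000×25.7 = 623,030,000; volume = 33,600,000 + 18,400,000 = 52,000,000 m³
S = 623,030,000 / 52,000,000 = 11.9813 ppt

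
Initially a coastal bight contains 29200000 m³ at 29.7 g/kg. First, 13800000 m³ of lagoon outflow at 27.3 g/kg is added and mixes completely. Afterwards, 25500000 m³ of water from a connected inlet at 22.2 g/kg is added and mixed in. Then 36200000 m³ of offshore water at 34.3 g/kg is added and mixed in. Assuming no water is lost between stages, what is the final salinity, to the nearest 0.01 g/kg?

Weighted by volume,
Initial salt = 29,200,000×29.7 = 867,240,000
After stage 1: salt = 867,240,000 + 13,800,000×27.3 = 1,243,980,000; volume = 43,000,000 m³; S = 28.93 g/kg
After stage 2: salt = 1,243,980,000 + 25,500,000×22.2 = 1,810,080,000; volume = 68,500,000 m³; S = 26.425 g/kg
After stage 3: salt = 1,810,080,000 + 36,200,000×34.3 = 3,051,740,000; volume = 104,700,000 m³
S = 3,051,740,000 / 104,700,000 = 29.1475 g/kg

29.15 g/kg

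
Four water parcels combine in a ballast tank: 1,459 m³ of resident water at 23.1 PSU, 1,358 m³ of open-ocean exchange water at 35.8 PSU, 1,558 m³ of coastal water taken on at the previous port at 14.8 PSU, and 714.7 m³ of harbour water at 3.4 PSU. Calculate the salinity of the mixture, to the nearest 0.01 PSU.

21.18 PSU

Conserving salt mass:
salt = 1,459×23.1 + 1,358×35.8 + 1,558×14.8 + 714.7×3.4 = 33,702.9 + 48,616.4 + 23,058.4 + 2,429.98 = 107,807.68
volume = 1,459 + 1,358 + 1,558 + 714.7 = 5,089.7 m³
S = 107,807.68 / 5,089.7 = 21.1815 PSU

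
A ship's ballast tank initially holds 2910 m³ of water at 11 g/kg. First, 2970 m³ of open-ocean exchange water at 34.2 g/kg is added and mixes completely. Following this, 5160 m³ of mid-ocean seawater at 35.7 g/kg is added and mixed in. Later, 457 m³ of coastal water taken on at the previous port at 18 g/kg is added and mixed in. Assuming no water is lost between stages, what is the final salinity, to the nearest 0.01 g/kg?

Salt balance:
Initial salt = 2,910×11 = 32,010
After stage 1: salt = 32,010 + 2,970×34.2 = 133,584; volume = 5,880 m³; S = 22.718 g/kg
After stage 2: salt = 133,584 + 5,160×35.7 = 317,796; volume = 11,040 m³; S = 28.786 g/kg
After stage 3: salt = 317,796 + 457×18 = 326,022; volume = 11,497 m³
S = 326,022 / 11,497 = 28.3571 g/kg

28.36 g/kg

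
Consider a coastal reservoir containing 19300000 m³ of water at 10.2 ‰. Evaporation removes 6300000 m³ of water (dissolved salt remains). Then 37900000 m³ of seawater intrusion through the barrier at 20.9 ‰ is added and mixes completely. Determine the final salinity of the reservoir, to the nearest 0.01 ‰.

After evaporation: salt = 19,300,000×10.2 = 196,860,000; volume = 19,300,000 − 6,300,000 = 13,000,000 m³
After mixing: salt = 196,860,000 + 37,900,000×20.9 = 988,970,000; volume = 13,000,000 + 37,900,000 = 50,900,000 m³
S = 988,970,000 / 50,900,000 = 19.4297 ‰

19.43 ‰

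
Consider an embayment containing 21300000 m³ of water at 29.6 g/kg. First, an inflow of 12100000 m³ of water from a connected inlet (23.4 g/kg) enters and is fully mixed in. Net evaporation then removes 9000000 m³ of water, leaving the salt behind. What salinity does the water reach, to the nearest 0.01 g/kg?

After mixing: salt = 21,300,000×29.6 + 12,100,000×23.4 = 913,620,000; volume = 33,400,000 m³
After evaporation: salt unchanged = 913,620,000; volume = 33,400,000 − 9,000,000 = 24,400,000 m³
S = 913,620,000 / 24,400,000 = 37.4434 g/kg

37.44 g/kg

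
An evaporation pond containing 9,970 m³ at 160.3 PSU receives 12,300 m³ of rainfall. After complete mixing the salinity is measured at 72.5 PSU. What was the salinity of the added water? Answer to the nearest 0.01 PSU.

1.33 PSU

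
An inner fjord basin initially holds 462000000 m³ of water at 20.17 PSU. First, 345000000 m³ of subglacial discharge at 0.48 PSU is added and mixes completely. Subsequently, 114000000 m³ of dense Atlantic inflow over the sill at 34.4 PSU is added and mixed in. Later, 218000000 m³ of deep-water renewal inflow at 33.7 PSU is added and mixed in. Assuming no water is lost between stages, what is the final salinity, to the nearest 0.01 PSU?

Weighted by volume,
Initial salt = 462,000,000×20.17 = 9,318,540,000
After stage 1: salt = 9,318,540,000 + 345,000,000×0.48 = 9,484,140,000; volume = 807,000,000 m³; S = 11.752 PSU
After stage 2: salt = 9,484,140,000 + 114,000,000×34.4 = 13,405,740,000; volume = 921,000,000 m³; S = 14.556 PSU
After stage 3: salt = 13,405,740,000 + 218,000,000×33.7 = 20,752,340,000; volume = 1,139,000,000 m³
S = 20,752,340,000 / 1,139,000,000 = 18.2198 PSU

18.22 PSU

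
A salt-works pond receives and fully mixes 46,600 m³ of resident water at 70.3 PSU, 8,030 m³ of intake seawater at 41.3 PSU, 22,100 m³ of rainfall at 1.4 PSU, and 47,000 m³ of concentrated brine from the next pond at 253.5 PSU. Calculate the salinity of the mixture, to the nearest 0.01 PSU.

Salt balance:
salt = 46,600×70.3 + 8,030×41.3 + 22,100×1.4 + 47,000×253.5 = 3,275,980 + 331,639 + 30,940 + 11,914,500 = 15,553,059
volume = 46,600 + 8,030 + 22,100 + 47,000 = 123,730 m³
S = 15,553,059 / 123,730 = 125.7016 PSU

125.70 PSU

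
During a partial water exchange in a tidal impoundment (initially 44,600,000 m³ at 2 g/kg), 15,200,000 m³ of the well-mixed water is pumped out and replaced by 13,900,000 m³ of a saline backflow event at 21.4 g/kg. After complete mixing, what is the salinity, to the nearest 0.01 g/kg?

8.23 g/kg

Remaining after removal: 29,400,000 m³ at 2 g/kg (salt = 58,800,000)
After addition: salt = 58,800,000 + 13,900,000×21.4 = 356,260,000; volume = 43,300,000 m³
S = 356,260,000 / 43,300,000 = 8.2277 g/kg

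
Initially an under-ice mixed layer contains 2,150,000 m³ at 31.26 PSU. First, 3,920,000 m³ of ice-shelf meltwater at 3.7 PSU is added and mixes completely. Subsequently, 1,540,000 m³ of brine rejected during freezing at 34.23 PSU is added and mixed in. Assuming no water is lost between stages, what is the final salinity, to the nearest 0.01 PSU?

17.66 PSU

Total salt / total volume:
Initial salt = 2,150,000×31.26 = 67,209,000
After stage 1: salt = 67,209,000 + 3,920,000×3.7 = 81,713,000; volume = 6,070,000 m³; S = 13.462 PSU
After stage 2: salt = 81,713,000 + 1,540,000×34.23 = 134,427,200; volume = 7,610,000 m³
S = 134,427,200 / 7,610,000 = 17.6645 PSU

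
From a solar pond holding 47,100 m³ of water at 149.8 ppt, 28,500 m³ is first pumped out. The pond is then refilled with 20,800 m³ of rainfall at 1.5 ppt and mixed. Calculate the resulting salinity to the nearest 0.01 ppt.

71.51 ppt

Remaining after removal: 18,600 m³ at 149.8 ppt (salt = 2,786,280)
After addition: salt = 2,786,280 + 20,800×1.5 = 2,817,480; volume = 39,400 m³
S = 2,817,480 / 39,400 = 71.5096 ppt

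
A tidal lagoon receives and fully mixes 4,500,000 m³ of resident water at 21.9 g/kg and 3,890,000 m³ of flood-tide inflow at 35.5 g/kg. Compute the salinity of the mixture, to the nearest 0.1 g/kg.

28.2 g/kg

Weighted by volume,
salt = 4,500,000×21.9 + 3,890,000×35.5 = 98,550,000 + 138,095,000 = 236,645,000
volume = 4,500,000 + 3,890,000 = 8,390,000 m³
S = 236,645,000 / 8,390,000 = 28.206 g/kg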